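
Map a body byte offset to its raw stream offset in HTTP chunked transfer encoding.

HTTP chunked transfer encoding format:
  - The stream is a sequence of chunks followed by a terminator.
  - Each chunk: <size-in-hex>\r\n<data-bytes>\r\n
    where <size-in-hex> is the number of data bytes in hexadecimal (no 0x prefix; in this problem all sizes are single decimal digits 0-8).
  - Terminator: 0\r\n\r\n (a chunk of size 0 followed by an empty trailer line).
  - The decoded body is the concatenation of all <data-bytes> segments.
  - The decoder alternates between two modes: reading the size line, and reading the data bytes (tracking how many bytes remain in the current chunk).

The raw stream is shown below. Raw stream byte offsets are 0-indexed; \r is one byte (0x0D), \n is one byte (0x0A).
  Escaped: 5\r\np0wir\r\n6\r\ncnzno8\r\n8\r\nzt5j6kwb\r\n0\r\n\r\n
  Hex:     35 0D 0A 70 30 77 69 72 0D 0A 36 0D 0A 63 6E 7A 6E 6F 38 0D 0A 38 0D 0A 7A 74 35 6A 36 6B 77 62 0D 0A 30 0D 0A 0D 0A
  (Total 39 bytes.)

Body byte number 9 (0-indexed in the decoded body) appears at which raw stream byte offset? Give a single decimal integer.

Chunk 1: stream[0..1]='5' size=0x5=5, data at stream[3..8]='p0wir' -> body[0..5], body so far='p0wir'
Chunk 2: stream[10..11]='6' size=0x6=6, data at stream[13..19]='cnzno8' -> body[5..11], body so far='p0wircnzno8'
Chunk 3: stream[21..22]='8' size=0x8=8, data at stream[24..32]='zt5j6kwb' -> body[11..19], body so far='p0wircnzno8zt5j6kwb'
Chunk 4: stream[34..35]='0' size=0 (terminator). Final body='p0wircnzno8zt5j6kwb' (19 bytes)
Body byte 9 at stream offset 17

Answer: 17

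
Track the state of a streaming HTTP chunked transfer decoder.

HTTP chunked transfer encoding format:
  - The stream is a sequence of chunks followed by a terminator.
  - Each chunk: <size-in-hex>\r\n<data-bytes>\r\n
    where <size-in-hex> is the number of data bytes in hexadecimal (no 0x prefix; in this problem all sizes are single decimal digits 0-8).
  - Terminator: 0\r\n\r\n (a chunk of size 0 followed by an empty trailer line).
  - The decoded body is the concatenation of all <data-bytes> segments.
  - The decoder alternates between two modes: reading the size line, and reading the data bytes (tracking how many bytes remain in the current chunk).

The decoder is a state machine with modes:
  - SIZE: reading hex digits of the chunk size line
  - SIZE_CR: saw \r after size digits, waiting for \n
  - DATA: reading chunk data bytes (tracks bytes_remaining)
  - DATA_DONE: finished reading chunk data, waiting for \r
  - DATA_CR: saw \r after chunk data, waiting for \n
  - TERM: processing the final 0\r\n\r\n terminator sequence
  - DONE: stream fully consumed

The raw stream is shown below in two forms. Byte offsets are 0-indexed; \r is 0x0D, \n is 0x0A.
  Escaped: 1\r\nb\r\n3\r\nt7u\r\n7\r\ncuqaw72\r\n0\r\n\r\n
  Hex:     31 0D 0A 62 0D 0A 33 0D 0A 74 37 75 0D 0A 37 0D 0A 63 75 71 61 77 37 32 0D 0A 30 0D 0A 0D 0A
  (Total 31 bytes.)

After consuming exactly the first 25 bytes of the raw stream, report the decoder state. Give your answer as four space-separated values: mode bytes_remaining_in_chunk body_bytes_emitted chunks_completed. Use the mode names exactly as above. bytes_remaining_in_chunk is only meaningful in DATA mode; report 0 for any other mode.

Answer: DATA_CR 0 11 2

Derivation:
Byte 0 = '1': mode=SIZE remaining=0 emitted=0 chunks_done=0
Byte 1 = 0x0D: mode=SIZE_CR remaining=0 emitted=0 chunks_done=0
Byte 2 = 0x0A: mode=DATA remaining=1 emitted=0 chunks_done=0
Byte 3 = 'b': mode=DATA_DONE remaining=0 emitted=1 chunks_done=0
Byte 4 = 0x0D: mode=DATA_CR remaining=0 emitted=1 chunks_done=0
Byte 5 = 0x0A: mode=SIZE remaining=0 emitted=1 chunks_done=1
Byte 6 = '3': mode=SIZE remaining=0 emitted=1 chunks_done=1
Byte 7 = 0x0D: mode=SIZE_CR remaining=0 emitted=1 chunks_done=1
Byte 8 = 0x0A: mode=DATA remaining=3 emitted=1 chunks_done=1
Byte 9 = 't': mode=DATA remaining=2 emitted=2 chunks_done=1
Byte 10 = '7': mode=DATA remaining=1 emitted=3 chunks_done=1
Byte 11 = 'u': mode=DATA_DONE remaining=0 emitted=4 chunks_done=1
Byte 12 = 0x0D: mode=DATA_CR remaining=0 emitted=4 chunks_done=1
Byte 13 = 0x0A: mode=SIZE remaining=0 emitted=4 chunks_done=2
Byte 14 = '7': mode=SIZE remaining=0 emitted=4 chunks_done=2
Byte 15 = 0x0D: mode=SIZE_CR remaining=0 emitted=4 chunks_done=2
Byte 16 = 0x0A: mode=DATA remaining=7 emitted=4 chunks_done=2
Byte 17 = 'c': mode=DATA remaining=6 emitted=5 chunks_done=2
Byte 18 = 'u': mode=DATA remaining=5 emitted=6 chunks_done=2
Byte 19 = 'q': mode=DATA remaining=4 emitted=7 chunks_done=2
Byte 20 = 'a': mode=DATA remaining=3 emitted=8 chunks_done=2
Byte 21 = 'w': mode=DATA remaining=2 emitted=9 chunks_done=2
Byte 22 = '7': mode=DATA remaining=1 emitted=10 chunks_done=2
Byte 23 = '2': mode=DATA_DONE remaining=0 emitted=11 chunks_done=2
Byte 24 = 0x0D: mode=DATA_CR remaining=0 emitted=11 chunks_done=2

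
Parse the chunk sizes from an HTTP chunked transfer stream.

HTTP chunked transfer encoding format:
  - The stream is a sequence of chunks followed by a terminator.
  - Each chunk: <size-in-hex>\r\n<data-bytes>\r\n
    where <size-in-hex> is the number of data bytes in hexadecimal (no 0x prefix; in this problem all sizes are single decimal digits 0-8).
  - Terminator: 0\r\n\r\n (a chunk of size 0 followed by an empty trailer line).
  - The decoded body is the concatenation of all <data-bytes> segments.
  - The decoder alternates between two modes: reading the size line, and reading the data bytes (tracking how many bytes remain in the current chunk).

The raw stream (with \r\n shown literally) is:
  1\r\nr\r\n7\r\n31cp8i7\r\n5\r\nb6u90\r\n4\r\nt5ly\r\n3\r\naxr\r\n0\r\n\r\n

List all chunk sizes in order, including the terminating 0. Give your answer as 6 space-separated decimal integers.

Chunk 1: stream[0..1]='1' size=0x1=1, data at stream[3..4]='r' -> body[0..1], body so far='r'
Chunk 2: stream[6..7]='7' size=0x7=7, data at stream[9..16]='31cp8i7' -> body[1..8], body so far='r31cp8i7'
Chunk 3: stream[18..19]='5' size=0x5=5, data at stream[21..26]='b6u90' -> body[8..13], body so far='r31cp8i7b6u90'
Chunk 4: stream[28..29]='4' size=0x4=4, data at stream[31..35]='t5ly' -> body[13..17], body so far='r31cp8i7b6u90t5ly'
Chunk 5: stream[37..38]='3' size=0x3=3, data at stream[40..43]='axr' -> body[17..20], body so far='r31cp8i7b6u90t5lyaxr'
Chunk 6: stream[45..46]='0' size=0 (terminator). Final body='r31cp8i7b6u90t5lyaxr' (20 bytes)

Answer: 1 7 5 4 3 0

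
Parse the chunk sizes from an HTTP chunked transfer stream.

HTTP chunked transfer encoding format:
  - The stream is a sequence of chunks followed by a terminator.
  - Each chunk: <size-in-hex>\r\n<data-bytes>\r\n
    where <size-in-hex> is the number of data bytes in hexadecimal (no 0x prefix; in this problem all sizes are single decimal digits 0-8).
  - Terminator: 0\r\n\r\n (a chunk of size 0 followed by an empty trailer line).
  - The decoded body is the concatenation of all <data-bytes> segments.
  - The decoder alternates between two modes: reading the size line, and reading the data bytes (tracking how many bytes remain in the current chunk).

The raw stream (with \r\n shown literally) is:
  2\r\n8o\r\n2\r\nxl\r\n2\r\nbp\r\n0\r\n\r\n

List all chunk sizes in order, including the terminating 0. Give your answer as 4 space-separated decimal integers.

Chunk 1: stream[0..1]='2' size=0x2=2, data at stream[3..5]='8o' -> body[0..2], body so far='8o'
Chunk 2: stream[7..8]='2' size=0x2=2, data at stream[10..12]='xl' -> body[2..4], body so far='8oxl'
Chunk 3: stream[14..15]='2' size=0x2=2, data at stream[17..19]='bp' -> body[4..6], body so far='8oxlbp'
Chunk 4: stream[21..22]='0' size=0 (terminator). Final body='8oxlbp' (6 bytes)

Answer: 2 2 2 0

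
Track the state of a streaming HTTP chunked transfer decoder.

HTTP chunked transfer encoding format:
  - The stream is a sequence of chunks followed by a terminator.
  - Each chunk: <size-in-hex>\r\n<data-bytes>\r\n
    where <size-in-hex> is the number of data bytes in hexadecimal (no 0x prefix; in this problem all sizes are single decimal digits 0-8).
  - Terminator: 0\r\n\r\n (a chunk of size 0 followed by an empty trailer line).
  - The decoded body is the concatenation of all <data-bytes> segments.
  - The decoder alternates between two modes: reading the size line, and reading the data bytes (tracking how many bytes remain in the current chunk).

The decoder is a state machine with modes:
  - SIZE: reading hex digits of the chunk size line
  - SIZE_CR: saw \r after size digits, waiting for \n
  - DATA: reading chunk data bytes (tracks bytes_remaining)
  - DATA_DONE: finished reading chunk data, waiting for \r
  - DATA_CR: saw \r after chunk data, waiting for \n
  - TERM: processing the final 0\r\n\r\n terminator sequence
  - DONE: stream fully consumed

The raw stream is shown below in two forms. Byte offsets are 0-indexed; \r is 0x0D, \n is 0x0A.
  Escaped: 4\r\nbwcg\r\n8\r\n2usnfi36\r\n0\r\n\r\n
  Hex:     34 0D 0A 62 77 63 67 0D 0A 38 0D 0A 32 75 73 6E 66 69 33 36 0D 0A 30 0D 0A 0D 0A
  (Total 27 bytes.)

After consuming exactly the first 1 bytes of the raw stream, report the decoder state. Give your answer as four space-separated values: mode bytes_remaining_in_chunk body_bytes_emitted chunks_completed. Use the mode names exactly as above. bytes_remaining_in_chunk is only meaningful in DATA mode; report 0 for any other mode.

Answer: SIZE 0 0 0

Derivation:
Byte 0 = '4': mode=SIZE remaining=0 emitted=0 chunks_done=0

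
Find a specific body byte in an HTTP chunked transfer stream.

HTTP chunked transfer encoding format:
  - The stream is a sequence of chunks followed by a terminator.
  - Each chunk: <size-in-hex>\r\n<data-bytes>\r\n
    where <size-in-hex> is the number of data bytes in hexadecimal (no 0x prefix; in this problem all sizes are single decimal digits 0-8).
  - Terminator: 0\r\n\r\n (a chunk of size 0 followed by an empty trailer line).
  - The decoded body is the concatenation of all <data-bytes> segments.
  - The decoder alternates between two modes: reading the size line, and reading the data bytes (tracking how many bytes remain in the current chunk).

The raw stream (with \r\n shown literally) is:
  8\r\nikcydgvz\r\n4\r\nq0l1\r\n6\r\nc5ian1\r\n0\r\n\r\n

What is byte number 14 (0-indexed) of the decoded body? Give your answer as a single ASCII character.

Answer: i

Derivation:
Chunk 1: stream[0..1]='8' size=0x8=8, data at stream[3..11]='ikcydgvz' -> body[0..8], body so far='ikcydgvz'
Chunk 2: stream[13..14]='4' size=0x4=4, data at stream[16..20]='q0l1' -> body[8..12], body so far='ikcydgvzq0l1'
Chunk 3: stream[22..23]='6' size=0x6=6, data at stream[25..31]='c5ian1' -> body[12..18], body so far='ikcydgvzq0l1c5ian1'
Chunk 4: stream[33..34]='0' size=0 (terminator). Final body='ikcydgvzq0l1c5ian1' (18 bytes)
Body byte 14 = 'i'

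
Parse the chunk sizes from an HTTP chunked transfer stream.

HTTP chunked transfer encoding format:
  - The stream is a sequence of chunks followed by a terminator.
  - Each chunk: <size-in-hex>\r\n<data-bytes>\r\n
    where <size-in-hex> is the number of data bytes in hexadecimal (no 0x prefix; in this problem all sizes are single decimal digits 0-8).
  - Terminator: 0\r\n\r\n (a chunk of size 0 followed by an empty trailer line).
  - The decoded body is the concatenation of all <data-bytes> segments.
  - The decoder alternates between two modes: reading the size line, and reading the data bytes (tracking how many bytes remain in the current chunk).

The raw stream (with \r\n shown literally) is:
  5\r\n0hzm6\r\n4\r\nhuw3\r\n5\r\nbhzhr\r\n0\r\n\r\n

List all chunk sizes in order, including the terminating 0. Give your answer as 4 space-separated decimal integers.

Chunk 1: stream[0..1]='5' size=0x5=5, data at stream[3..8]='0hzm6' -> body[0..5], body so far='0hzm6'
Chunk 2: stream[10..11]='4' size=0x4=4, data at stream[13..17]='huw3' -> body[5..9], body so far='0hzm6huw3'
Chunk 3: stream[19..20]='5' size=0x5=5, data at stream[22..27]='bhzhr' -> body[9..14], body so far='0hzm6huw3bhzhr'
Chunk 4: stream[29..30]='0' size=0 (terminator). Final body='0hzm6huw3bhzhr' (14 bytes)

Answer: 5 4 5 0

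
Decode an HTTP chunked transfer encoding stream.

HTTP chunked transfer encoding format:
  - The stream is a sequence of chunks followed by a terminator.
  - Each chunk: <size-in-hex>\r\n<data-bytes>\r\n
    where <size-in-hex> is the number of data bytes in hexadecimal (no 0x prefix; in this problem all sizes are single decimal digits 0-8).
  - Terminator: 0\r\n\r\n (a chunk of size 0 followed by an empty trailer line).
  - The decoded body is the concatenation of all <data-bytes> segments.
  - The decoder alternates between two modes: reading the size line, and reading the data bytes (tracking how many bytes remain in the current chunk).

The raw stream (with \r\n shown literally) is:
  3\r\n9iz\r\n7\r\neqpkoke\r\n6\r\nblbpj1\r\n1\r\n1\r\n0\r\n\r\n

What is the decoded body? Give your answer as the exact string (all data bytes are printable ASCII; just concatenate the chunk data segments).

Answer: 9izeqpkokeblbpj11

Derivation:
Chunk 1: stream[0..1]='3' size=0x3=3, data at stream[3..6]='9iz' -> body[0..3], body so far='9iz'
Chunk 2: stream[8..9]='7' size=0x7=7, data at stream[11..18]='eqpkoke' -> body[3..10], body so far='9izeqpkoke'
Chunk 3: stream[20..21]='6' size=0x6=6, data at stream[23..29]='blbpj1' -> body[10..16], body so far='9izeqpkokeblbpj1'
Chunk 4: stream[31..32]='1' size=0x1=1, data at stream[34..35]='1' -> body[16..17], body so far='9izeqpkokeblbpj11'
Chunk 5: stream[37..38]='0' size=0 (terminator). Final body='9izeqpkokeblbpj11' (17 bytes)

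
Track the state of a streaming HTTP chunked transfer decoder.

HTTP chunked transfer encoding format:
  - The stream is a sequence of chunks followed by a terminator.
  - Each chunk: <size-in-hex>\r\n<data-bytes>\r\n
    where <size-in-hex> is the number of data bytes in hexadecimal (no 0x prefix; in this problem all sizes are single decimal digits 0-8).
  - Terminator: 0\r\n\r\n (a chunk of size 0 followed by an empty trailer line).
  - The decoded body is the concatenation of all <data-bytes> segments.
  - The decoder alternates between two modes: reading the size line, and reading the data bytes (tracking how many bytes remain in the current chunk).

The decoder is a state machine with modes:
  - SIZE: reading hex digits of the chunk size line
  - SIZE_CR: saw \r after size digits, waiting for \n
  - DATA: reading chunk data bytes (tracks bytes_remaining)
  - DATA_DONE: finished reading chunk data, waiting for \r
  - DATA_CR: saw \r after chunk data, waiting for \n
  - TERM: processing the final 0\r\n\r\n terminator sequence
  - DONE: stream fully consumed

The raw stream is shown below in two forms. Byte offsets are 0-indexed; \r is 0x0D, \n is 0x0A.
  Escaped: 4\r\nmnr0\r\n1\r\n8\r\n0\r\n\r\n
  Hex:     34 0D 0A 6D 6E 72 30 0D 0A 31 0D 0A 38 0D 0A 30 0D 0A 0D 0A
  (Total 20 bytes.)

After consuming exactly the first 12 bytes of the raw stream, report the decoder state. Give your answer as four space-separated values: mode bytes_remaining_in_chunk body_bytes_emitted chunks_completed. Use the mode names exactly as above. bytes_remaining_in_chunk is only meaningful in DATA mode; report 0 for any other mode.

Answer: DATA 1 4 1

Derivation:
Byte 0 = '4': mode=SIZE remaining=0 emitted=0 chunks_done=0
Byte 1 = 0x0D: mode=SIZE_CR remaining=0 emitted=0 chunks_done=0
Byte 2 = 0x0A: mode=DATA remaining=4 emitted=0 chunks_done=0
Byte 3 = 'm': mode=DATA remaining=3 emitted=1 chunks_done=0
Byte 4 = 'n': mode=DATA remaining=2 emitted=2 chunks_done=0
Byte 5 = 'r': mode=DATA remaining=1 emitted=3 chunks_done=0
Byte 6 = '0': mode=DATA_DONE remaining=0 emitted=4 chunks_done=0
Byte 7 = 0x0D: mode=DATA_CR remaining=0 emitted=4 chunks_done=0
Byte 8 = 0x0A: mode=SIZE remaining=0 emitted=4 chunks_done=1
Byte 9 = '1': mode=SIZE remaining=0 emitted=4 chunks_done=1
Byte 10 = 0x0D: mode=SIZE_CR remaining=0 emitted=4 chunks_done=1
Byte 11 = 0x0A: mode=DATA remaining=1 emitted=4 chunks_done=1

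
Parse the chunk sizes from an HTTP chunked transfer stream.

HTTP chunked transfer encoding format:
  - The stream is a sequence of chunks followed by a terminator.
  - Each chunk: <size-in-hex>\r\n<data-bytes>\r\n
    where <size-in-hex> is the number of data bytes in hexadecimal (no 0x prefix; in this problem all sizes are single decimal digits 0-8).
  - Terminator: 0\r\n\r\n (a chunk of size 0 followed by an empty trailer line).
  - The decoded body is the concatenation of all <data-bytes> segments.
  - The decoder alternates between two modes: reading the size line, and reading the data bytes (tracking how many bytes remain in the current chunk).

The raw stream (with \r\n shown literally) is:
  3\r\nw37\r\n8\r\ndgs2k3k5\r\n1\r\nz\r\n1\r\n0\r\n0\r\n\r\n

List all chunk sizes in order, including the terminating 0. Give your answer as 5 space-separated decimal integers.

Answer: 3 8 1 1 0

Derivation:
Chunk 1: stream[0..1]='3' size=0x3=3, data at stream[3..6]='w37' -> body[0..3], body so far='w37'
Chunk 2: stream[8..9]='8' size=0x8=8, data at stream[11..19]='dgs2k3k5' -> body[3..11], body so far='w37dgs2k3k5'
Chunk 3: stream[21..22]='1' size=0x1=1, data at stream[24..25]='z' -> body[11..12], body so far='w37dgs2k3k5z'
Chunk 4: stream[27..28]='1' size=0x1=1, data at stream[30..31]='0' -> body[12..13], body so far='w37dgs2k3k5z0'
Chunk 5: stream[33..34]='0' size=0 (terminator). Final body='w37dgs2k3k5z0' (13 bytes)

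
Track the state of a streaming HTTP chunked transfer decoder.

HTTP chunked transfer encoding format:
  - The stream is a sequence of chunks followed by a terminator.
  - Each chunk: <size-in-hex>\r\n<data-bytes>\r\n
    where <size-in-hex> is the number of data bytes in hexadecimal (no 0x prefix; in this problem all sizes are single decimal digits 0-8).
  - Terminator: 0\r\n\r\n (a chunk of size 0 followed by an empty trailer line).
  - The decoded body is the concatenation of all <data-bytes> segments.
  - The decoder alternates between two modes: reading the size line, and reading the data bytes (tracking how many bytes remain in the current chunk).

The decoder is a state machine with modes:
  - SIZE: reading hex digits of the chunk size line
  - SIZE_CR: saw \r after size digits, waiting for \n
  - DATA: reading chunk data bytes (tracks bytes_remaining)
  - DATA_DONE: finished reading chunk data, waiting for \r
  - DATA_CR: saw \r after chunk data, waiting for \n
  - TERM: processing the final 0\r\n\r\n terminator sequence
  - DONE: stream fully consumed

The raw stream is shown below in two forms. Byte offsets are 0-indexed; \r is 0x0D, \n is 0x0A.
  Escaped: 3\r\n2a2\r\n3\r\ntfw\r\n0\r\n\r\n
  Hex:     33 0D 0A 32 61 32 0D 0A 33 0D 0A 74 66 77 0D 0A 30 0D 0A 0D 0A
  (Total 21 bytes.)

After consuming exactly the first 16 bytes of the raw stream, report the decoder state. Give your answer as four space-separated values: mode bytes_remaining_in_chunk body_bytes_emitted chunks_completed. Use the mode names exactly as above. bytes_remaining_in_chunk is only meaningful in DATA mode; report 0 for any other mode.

Byte 0 = '3': mode=SIZE remaining=0 emitted=0 chunks_done=0
Byte 1 = 0x0D: mode=SIZE_CR remaining=0 emitted=0 chunks_done=0
Byte 2 = 0x0A: mode=DATA remaining=3 emitted=0 chunks_done=0
Byte 3 = '2': mode=DATA remaining=2 emitted=1 chunks_done=0
Byte 4 = 'a': mode=DATA remaining=1 emitted=2 chunks_done=0
Byte 5 = '2': mode=DATA_DONE remaining=0 emitted=3 chunks_done=0
Byte 6 = 0x0D: mode=DATA_CR remaining=0 emitted=3 chunks_done=0
Byte 7 = 0x0A: mode=SIZE remaining=0 emitted=3 chunks_done=1
Byte 8 = '3': mode=SIZE remaining=0 emitted=3 chunks_done=1
Byte 9 = 0x0D: mode=SIZE_CR remaining=0 emitted=3 chunks_done=1
Byte 10 = 0x0A: mode=DATA remaining=3 emitted=3 chunks_done=1
Byte 11 = 't': mode=DATA remaining=2 emitted=4 chunks_done=1
Byte 12 = 'f': mode=DATA remaining=1 emitted=5 chunks_done=1
Byte 13 = 'w': mode=DATA_DONE remaining=0 emitted=6 chunks_done=1
Byte 14 = 0x0D: mode=DATA_CR remaining=0 emitted=6 chunks_done=1
Byte 15 = 0x0A: mode=SIZE remaining=0 emitted=6 chunks_done=2

Answer: SIZE 0 6 2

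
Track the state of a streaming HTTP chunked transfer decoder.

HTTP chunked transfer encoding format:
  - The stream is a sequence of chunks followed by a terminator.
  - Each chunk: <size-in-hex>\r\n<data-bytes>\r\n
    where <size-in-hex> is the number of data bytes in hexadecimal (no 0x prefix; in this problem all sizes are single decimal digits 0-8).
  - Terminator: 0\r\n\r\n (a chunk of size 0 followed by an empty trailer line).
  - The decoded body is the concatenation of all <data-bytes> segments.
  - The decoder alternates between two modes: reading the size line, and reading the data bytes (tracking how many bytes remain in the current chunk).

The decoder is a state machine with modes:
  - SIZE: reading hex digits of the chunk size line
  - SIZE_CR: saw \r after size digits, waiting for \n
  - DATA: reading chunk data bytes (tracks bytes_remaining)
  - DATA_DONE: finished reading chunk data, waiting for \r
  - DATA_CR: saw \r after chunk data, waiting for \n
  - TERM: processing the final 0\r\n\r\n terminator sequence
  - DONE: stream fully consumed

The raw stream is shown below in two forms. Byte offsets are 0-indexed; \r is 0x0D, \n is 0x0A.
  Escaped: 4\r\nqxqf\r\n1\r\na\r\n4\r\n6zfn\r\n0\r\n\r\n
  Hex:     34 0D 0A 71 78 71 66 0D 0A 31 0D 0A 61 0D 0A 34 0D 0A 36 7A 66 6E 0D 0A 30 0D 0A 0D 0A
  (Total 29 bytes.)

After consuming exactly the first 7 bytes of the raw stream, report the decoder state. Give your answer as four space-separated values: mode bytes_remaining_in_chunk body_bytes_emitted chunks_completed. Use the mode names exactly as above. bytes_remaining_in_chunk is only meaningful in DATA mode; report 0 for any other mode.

Byte 0 = '4': mode=SIZE remaining=0 emitted=0 chunks_done=0
Byte 1 = 0x0D: mode=SIZE_CR remaining=0 emitted=0 chunks_done=0
Byte 2 = 0x0A: mode=DATA remaining=4 emitted=0 chunks_done=0
Byte 3 = 'q': mode=DATA remaining=3 emitted=1 chunks_done=0
Byte 4 = 'x': mode=DATA remaining=2 emitted=2 chunks_done=0
Byte 5 = 'q': mode=DATA remaining=1 emitted=3 chunks_done=0
Byte 6 = 'f': mode=DATA_DONE remaining=0 emitted=4 chunks_done=0

Answer: DATA_DONE 0 4 0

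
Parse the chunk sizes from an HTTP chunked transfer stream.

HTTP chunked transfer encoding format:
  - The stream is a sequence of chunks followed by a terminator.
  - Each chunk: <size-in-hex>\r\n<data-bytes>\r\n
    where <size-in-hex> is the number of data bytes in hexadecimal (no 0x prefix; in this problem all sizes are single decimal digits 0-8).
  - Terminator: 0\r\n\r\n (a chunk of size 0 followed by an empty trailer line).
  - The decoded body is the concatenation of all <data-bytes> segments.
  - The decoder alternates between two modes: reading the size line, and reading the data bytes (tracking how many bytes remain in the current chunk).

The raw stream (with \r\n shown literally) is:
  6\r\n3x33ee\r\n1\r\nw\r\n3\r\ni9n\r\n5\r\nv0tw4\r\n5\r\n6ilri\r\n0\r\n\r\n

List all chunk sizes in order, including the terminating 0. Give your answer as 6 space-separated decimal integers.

Answer: 6 1 3 5 5 0

Derivation:
Chunk 1: stream[0..1]='6' size=0x6=6, data at stream[3..9]='3x33ee' -> body[0..6], body so far='3x33ee'
Chunk 2: stream[11..12]='1' size=0x1=1, data at stream[14..15]='w' -> body[6..7], body so far='3x33eew'
Chunk 3: stream[17..18]='3' size=0x3=3, data at stream[20..23]='i9n' -> body[7..10], body so far='3x33eewi9n'
Chunk 4: stream[25..26]='5' size=0x5=5, data at stream[28..33]='v0tw4' -> body[10..15], body so far='3x33eewi9nv0tw4'
Chunk 5: stream[35..36]='5' size=0x5=5, data at stream[38..43]='6ilri' -> body[15..20], body so far='3x33eewi9nv0tw46ilri'
Chunk 6: stream[45..46]='0' size=0 (terminator). Final body='3x33eewi9nv0tw46ilri' (20 bytes)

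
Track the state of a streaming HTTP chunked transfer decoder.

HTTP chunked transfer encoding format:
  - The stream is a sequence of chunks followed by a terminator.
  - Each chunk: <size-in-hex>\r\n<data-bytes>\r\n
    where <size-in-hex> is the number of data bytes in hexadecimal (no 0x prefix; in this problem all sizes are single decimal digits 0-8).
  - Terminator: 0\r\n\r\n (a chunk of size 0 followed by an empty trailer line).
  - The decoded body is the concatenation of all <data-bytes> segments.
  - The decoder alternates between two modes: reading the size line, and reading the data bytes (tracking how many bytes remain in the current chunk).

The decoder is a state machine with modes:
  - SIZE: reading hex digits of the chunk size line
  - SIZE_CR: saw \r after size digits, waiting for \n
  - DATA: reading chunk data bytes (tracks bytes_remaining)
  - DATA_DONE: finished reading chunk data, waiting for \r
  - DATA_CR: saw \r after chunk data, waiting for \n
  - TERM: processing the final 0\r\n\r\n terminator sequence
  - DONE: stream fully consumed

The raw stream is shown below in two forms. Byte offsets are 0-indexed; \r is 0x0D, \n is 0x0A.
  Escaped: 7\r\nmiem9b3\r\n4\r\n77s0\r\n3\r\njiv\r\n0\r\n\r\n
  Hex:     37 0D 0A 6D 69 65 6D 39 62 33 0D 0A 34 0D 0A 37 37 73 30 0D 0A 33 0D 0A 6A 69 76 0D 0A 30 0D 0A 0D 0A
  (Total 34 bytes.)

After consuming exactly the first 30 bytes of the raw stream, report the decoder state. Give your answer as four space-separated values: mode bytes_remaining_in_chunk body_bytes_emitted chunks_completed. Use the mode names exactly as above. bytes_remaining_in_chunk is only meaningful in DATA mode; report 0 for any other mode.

Byte 0 = '7': mode=SIZE remaining=0 emitted=0 chunks_done=0
Byte 1 = 0x0D: mode=SIZE_CR remaining=0 emitted=0 chunks_done=0
Byte 2 = 0x0A: mode=DATA remaining=7 emitted=0 chunks_done=0
Byte 3 = 'm': mode=DATA remaining=6 emitted=1 chunks_done=0
Byte 4 = 'i': mode=DATA remaining=5 emitted=2 chunks_done=0
Byte 5 = 'e': mode=DATA remaining=4 emitted=3 chunks_done=0
Byte 6 = 'm': mode=DATA remaining=3 emitted=4 chunks_done=0
Byte 7 = '9': mode=DATA remaining=2 emitted=5 chunks_done=0
Byte 8 = 'b': mode=DATA remaining=1 emitted=6 chunks_done=0
Byte 9 = '3': mode=DATA_DONE remaining=0 emitted=7 chunks_done=0
Byte 10 = 0x0D: mode=DATA_CR remaining=0 emitted=7 chunks_done=0
Byte 11 = 0x0A: mode=SIZE remaining=0 emitted=7 chunks_done=1
Byte 12 = '4': mode=SIZE remaining=0 emitted=7 chunks_done=1
Byte 13 = 0x0D: mode=SIZE_CR remaining=0 emitted=7 chunks_done=1
Byte 14 = 0x0A: mode=DATA remaining=4 emitted=7 chunks_done=1
Byte 15 = '7': mode=DATA remaining=3 emitted=8 chunks_done=1
Byte 16 = '7': mode=DATA remaining=2 emitted=9 chunks_done=1
Byte 17 = 's': mode=DATA remaining=1 emitted=10 chunks_done=1
Byte 18 = '0': mode=DATA_DONE remaining=0 emitted=11 chunks_done=1
Byte 19 = 0x0D: mode=DATA_CR remaining=0 emitted=11 chunks_done=1
Byte 20 = 0x0A: mode=SIZE remaining=0 emitted=11 chunks_done=2
Byte 21 = '3': mode=SIZE remaining=0 emitted=11 chunks_done=2
Byte 22 = 0x0D: mode=SIZE_CR remaining=0 emitted=11 chunks_done=2
Byte 23 = 0x0A: mode=DATA remaining=3 emitted=11 chunks_done=2
Byte 24 = 'j': mode=DATA remaining=2 emitted=12 chunks_done=2
Byte 25 = 'i': mode=DATA remaining=1 emitted=13 chunks_done=2
Byte 26 = 'v': mode=DATA_DONE remaining=0 emitted=14 chunks_done=2
Byte 27 = 0x0D: mode=DATA_CR remaining=0 emitted=14 chunks_done=2
Byte 28 = 0x0A: mode=SIZE remaining=0 emitted=14 chunks_done=3
Byte 29 = '0': mode=SIZE remaining=0 emitted=14 chunks_done=3

Answer: SIZE 0 14 3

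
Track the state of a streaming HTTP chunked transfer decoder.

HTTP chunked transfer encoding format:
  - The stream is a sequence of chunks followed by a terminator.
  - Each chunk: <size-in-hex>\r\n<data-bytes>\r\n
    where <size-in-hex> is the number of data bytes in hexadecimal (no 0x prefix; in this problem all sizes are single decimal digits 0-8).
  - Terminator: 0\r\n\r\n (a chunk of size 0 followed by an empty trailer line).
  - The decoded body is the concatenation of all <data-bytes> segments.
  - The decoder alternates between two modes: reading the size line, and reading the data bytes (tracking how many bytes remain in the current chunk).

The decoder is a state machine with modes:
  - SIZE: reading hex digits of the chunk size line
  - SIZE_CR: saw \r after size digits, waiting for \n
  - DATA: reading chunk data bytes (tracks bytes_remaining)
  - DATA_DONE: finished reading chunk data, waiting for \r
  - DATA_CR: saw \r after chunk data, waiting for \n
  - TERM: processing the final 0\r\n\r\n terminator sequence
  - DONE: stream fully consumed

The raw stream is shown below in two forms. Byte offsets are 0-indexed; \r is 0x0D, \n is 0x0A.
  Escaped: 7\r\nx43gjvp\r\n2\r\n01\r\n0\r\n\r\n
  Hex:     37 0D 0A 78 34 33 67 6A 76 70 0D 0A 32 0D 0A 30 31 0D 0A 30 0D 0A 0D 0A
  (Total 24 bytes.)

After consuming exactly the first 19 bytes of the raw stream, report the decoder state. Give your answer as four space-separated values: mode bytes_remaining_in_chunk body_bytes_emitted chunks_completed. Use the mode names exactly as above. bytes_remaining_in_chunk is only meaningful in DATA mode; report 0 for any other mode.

Byte 0 = '7': mode=SIZE remaining=0 emitted=0 chunks_done=0
Byte 1 = 0x0D: mode=SIZE_CR remaining=0 emitted=0 chunks_done=0
Byte 2 = 0x0A: mode=DATA remaining=7 emitted=0 chunks_done=0
Byte 3 = 'x': mode=DATA remaining=6 emitted=1 chunks_done=0
Byte 4 = '4': mode=DATA remaining=5 emitted=2 chunks_done=0
Byte 5 = '3': mode=DATA remaining=4 emitted=3 chunks_done=0
Byte 6 = 'g': mode=DATA remaining=3 emitted=4 chunks_done=0
Byte 7 = 'j': mode=DATA remaining=2 emitted=5 chunks_done=0
Byte 8 = 'v': mode=DATA remaining=1 emitted=6 chunks_done=0
Byte 9 = 'p': mode=DATA_DONE remaining=0 emitted=7 chunks_done=0
Byte 10 = 0x0D: mode=DATA_CR remaining=0 emitted=7 chunks_done=0
Byte 11 = 0x0A: mode=SIZE remaining=0 emitted=7 chunks_done=1
Byte 12 = '2': mode=SIZE remaining=0 emitted=7 chunks_done=1
Byte 13 = 0x0D: mode=SIZE_CR remaining=0 emitted=7 chunks_done=1
Byte 14 = 0x0A: mode=DATA remaining=2 emitted=7 chunks_done=1
Byte 15 = '0': mode=DATA remaining=1 emitted=8 chunks_done=1
Byte 16 = '1': mode=DATA_DONE remaining=0 emitted=9 chunks_done=1
Byte 17 = 0x0D: mode=DATA_CR remaining=0 emitted=9 chunks_done=1
Byte 18 = 0x0A: mode=SIZE remaining=0 emitted=9 chunks_done=2

Answer: SIZE 0 9 2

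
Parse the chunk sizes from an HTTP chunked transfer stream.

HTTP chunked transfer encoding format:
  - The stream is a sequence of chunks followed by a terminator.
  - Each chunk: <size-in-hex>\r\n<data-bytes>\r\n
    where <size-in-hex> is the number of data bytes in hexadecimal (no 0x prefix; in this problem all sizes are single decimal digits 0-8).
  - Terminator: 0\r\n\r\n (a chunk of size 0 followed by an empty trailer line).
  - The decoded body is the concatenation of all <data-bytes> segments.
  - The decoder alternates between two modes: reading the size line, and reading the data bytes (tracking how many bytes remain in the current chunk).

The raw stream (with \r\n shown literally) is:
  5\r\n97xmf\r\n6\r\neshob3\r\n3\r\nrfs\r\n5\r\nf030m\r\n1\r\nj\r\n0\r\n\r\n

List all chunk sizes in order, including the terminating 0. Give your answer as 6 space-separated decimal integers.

Answer: 5 6 3 5 1 0

Derivation:
Chunk 1: stream[0..1]='5' size=0x5=5, data at stream[3..8]='97xmf' -> body[0..5], body so far='97xmf'
Chunk 2: stream[10..11]='6' size=0x6=6, data at stream[13..19]='eshob3' -> body[5..11], body so far='97xmfeshob3'
Chunk 3: stream[21..22]='3' size=0x3=3, data at stream[24..27]='rfs' -> body[11..14], body so far='97xmfeshob3rfs'
Chunk 4: stream[29..30]='5' size=0x5=5, data at stream[32..37]='f030m' -> body[14..19], body so far='97xmfeshob3rfsf030m'
Chunk 5: stream[39..40]='1' size=0x1=1, data at stream[42..43]='j' -> body[19..20], body so far='97xmfeshob3rfsf030mj'
Chunk 6: stream[45..46]='0' size=0 (terminator). Final body='97xmfeshob3rfsf030mj' (20 bytes)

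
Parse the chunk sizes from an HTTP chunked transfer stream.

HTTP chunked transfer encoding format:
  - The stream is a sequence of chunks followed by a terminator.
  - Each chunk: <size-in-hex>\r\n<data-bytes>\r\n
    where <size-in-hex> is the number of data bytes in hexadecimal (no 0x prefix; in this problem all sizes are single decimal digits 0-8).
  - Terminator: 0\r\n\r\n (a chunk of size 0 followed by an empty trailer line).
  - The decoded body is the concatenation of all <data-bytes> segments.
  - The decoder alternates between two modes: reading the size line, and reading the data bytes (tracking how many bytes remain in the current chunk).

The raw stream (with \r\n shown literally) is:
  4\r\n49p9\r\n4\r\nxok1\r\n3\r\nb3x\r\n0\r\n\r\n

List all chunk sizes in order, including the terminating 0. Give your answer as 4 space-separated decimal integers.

Answer: 4 4 3 0

Derivation:
Chunk 1: stream[0..1]='4' size=0x4=4, data at stream[3..7]='49p9' -> body[0..4], body so far='49p9'
Chunk 2: stream[9..10]='4' size=0x4=4, data at stream[12..16]='xok1' -> body[4..8], body so far='49p9xok1'
Chunk 3: stream[18..19]='3' size=0x3=3, data at stream[21..24]='b3x' -> body[8..11], body so far='49p9xok1b3x'
Chunk 4: stream[26..27]='0' size=0 (terminator). Final body='49p9xok1b3x' (11 bytes)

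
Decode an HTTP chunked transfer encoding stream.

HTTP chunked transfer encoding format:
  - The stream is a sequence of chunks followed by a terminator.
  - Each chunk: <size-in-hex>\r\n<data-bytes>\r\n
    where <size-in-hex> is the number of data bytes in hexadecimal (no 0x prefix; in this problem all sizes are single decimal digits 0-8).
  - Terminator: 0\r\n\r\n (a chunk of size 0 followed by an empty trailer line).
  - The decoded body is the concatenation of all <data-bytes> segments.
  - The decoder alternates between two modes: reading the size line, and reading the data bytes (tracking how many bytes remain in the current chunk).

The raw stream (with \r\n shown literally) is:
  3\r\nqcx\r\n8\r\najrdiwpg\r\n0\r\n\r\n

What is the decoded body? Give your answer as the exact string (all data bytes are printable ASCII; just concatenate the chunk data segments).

Answer: qcxajrdiwpg

Derivation:
Chunk 1: stream[0..1]='3' size=0x3=3, data at stream[3..6]='qcx' -> body[0..3], body so far='qcx'
Chunk 2: stream[8..9]='8' size=0x8=8, data at stream[11..19]='ajrdiwpg' -> body[3..11], body so far='qcxajrdiwpg'
Chunk 3: stream[21..22]='0' size=0 (terminator). Final body='qcxajrdiwpg' (11 bytes)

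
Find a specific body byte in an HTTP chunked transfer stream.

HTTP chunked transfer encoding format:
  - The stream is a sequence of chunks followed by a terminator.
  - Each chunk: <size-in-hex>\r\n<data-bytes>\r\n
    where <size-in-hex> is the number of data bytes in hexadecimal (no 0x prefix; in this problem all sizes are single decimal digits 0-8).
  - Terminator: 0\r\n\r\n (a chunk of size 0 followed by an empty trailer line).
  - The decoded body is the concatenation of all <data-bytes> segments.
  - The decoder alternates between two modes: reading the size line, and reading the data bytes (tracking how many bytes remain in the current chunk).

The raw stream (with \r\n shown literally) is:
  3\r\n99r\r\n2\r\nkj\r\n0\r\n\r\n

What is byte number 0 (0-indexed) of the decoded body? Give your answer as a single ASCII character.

Chunk 1: stream[0..1]='3' size=0x3=3, data at stream[3..6]='99r' -> body[0..3], body so far='99r'
Chunk 2: stream[8..9]='2' size=0x2=2, data at stream[11..13]='kj' -> body[3..5], body so far='99rkj'
Chunk 3: stream[15..16]='0' size=0 (terminator). Final body='99rkj' (5 bytes)
Body byte 0 = '9'

Answer: 9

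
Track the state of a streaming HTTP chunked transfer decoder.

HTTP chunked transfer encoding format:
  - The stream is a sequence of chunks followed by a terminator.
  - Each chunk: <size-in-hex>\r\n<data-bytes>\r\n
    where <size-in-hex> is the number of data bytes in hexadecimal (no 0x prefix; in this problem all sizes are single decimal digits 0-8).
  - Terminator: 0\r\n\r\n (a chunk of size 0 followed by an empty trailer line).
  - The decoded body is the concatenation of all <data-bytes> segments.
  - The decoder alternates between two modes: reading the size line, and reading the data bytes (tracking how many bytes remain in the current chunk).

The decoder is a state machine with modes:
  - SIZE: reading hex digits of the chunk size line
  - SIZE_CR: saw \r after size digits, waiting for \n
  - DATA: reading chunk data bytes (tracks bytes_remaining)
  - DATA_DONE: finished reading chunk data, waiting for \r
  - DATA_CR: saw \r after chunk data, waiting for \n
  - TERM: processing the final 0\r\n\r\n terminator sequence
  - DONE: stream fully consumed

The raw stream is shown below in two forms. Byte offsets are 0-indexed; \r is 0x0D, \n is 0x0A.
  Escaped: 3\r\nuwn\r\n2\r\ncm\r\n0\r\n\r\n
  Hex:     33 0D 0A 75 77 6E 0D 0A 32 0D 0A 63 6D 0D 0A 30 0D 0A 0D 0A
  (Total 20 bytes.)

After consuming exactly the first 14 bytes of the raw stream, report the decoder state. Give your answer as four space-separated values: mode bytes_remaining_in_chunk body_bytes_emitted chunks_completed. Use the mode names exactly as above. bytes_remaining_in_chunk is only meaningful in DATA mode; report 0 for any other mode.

Byte 0 = '3': mode=SIZE remaining=0 emitted=0 chunks_done=0
Byte 1 = 0x0D: mode=SIZE_CR remaining=0 emitted=0 chunks_done=0
Byte 2 = 0x0A: mode=DATA remaining=3 emitted=0 chunks_done=0
Byte 3 = 'u': mode=DATA remaining=2 emitted=1 chunks_done=0
Byte 4 = 'w': mode=DATA remaining=1 emitted=2 chunks_done=0
Byte 5 = 'n': mode=DATA_DONE remaining=0 emitted=3 chunks_done=0
Byte 6 = 0x0D: mode=DATA_CR remaining=0 emitted=3 chunks_done=0
Byte 7 = 0x0A: mode=SIZE remaining=0 emitted=3 chunks_done=1
Byte 8 = '2': mode=SIZE remaining=0 emitted=3 chunks_done=1
Byte 9 = 0x0D: mode=SIZE_CR remaining=0 emitted=3 chunks_done=1
Byte 10 = 0x0A: mode=DATA remaining=2 emitted=3 chunks_done=1
Byte 11 = 'c': mode=DATA remaining=1 emitted=4 chunks_done=1
Byte 12 = 'm': mode=DATA_DONE remaining=0 emitted=5 chunks_done=1
Byte 13 = 0x0D: mode=DATA_CR remaining=0 emitted=5 chunks_done=1

Answer: DATA_CR 0 5 1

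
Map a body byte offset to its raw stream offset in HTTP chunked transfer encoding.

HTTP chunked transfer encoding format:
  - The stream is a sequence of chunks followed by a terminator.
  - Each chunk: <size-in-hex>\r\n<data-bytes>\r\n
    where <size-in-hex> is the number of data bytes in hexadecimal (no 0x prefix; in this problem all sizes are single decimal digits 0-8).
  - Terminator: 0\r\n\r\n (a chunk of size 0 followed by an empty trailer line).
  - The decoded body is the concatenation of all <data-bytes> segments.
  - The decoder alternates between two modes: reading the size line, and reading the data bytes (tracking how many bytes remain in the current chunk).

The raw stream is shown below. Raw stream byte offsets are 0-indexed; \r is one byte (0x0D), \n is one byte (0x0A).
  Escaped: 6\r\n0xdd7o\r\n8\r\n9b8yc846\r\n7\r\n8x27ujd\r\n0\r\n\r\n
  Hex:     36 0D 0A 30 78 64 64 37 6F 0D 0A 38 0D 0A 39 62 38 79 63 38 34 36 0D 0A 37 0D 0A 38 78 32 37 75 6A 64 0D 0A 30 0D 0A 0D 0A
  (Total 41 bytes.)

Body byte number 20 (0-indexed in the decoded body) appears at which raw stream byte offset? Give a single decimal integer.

Answer: 33

Derivation:
Chunk 1: stream[0..1]='6' size=0x6=6, data at stream[3..9]='0xdd7o' -> body[0..6], body so far='0xdd7o'
Chunk 2: stream[11..12]='8' size=0x8=8, data at stream[14..22]='9b8yc846' -> body[6..14], body so far='0xdd7o9b8yc846'
Chunk 3: stream[24..25]='7' size=0x7=7, data at stream[27..34]='8x27ujd' -> body[14..21], body so far='0xdd7o9b8yc8468x27ujd'
Chunk 4: stream[36..37]='0' size=0 (terminator). Final body='0xdd7o9b8yc8468x27ujd' (21 bytes)
Body byte 20 at stream offset 33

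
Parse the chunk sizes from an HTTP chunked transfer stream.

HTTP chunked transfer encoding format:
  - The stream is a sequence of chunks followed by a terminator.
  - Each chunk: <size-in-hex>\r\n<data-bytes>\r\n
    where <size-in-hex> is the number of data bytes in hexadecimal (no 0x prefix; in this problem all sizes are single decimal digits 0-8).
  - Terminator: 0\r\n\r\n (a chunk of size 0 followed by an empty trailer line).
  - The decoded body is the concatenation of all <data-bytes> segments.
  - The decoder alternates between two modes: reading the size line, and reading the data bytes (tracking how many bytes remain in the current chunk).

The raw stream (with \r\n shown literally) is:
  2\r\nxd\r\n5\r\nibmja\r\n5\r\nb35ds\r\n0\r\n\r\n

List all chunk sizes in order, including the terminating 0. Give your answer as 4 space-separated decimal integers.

Answer: 2 5 5 0

Derivation:
Chunk 1: stream[0..1]='2' size=0x2=2, data at stream[3..5]='xd' -> body[0..2], body so far='xd'
Chunk 2: stream[7..8]='5' size=0x5=5, data at stream[10..15]='ibmja' -> body[2..7], body so far='xdibmja'
Chunk 3: stream[17..18]='5' size=0x5=5, data at stream[20..25]='b35ds' -> body[7..12], body so far='xdibmjab35ds'
Chunk 4: stream[27..28]='0' size=0 (terminator). Final body='xdibmjab35ds' (12 bytes)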